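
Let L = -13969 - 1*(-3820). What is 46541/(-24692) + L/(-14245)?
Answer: -412377437/351737540 ≈ -1.1724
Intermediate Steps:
L = -10149 (L = -13969 + 3820 = -10149)
46541/(-24692) + L/(-14245) = 46541/(-24692) - 10149/(-14245) = 46541*(-1/24692) - 10149*(-1/14245) = -46541/24692 + 10149/14245 = -412377437/351737540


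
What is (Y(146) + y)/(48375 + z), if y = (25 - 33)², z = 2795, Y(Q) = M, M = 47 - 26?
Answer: 1/602 ≈ 0.0016611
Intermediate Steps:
M = 21
Y(Q) = 21
y = 64 (y = (-8)² = 64)
(Y(146) + y)/(48375 + z) = (21 + 64)/(48375 + 2795) = 85/51170 = 85*(1/51170) = 1/602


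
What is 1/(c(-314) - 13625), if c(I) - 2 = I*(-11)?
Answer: -1/10169 ≈ -9.8338e-5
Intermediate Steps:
c(I) = 2 - 11*I (c(I) = 2 + I*(-11) = 2 - 11*I)
1/(c(-314) - 13625) = 1/((2 - 11*(-314)) - 13625) = 1/((2 + 3454) - 13625) = 1/(3456 - 13625) = 1/(-10169) = -1/10169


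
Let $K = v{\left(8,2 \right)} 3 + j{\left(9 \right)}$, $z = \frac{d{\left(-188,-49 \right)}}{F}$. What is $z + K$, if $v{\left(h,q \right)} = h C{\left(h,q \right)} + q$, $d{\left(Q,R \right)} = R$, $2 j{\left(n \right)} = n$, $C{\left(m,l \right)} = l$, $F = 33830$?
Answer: $\frac{989503}{16915} \approx 58.499$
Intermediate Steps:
$j{\left(n \right)} = \frac{n}{2}$
$v{\left(h,q \right)} = q + h q$ ($v{\left(h,q \right)} = h q + q = q + h q$)
$z = - \frac{49}{33830} \approx -0.0014484$
$K = \frac{117}{2}$ ($K = 2 \left(1 + 8\right) 3 + \frac{1}{2} \cdot 9 = 2 \cdot 9 \cdot 3 + \frac{9}{2} = 18 \cdot 3 + \frac{9}{2} = 54 + \frac{9}{2} = \frac{117}{2} \approx 58.5$)
$z + K = - \frac{49}{33830} + \frac{117}{2} = \frac{989503}{16915}$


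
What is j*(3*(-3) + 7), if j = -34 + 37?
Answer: -6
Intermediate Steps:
j = 3
j*(3*(-3) + 7) = 3*(3*(-3) + 7) = 3*(-9 + 7) = 3*(-2) = -6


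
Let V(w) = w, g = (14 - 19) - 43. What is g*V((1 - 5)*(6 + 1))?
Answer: 1344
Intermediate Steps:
g = -48 (g = -5 - 43 = -48)
g*V((1 - 5)*(6 + 1)) = -48*(1 - 5)*(6 + 1) = -(-192)*7 = -48*(-28) = 1344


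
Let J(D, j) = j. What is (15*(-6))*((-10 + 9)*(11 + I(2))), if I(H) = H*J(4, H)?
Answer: 1350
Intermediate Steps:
I(H) = H² (I(H) = H*H = H²)
(15*(-6))*((-10 + 9)*(11 + I(2))) = (15*(-6))*((-10 + 9)*(11 + 2²)) = -(-90)*(11 + 4) = -(-90)*15 = -90*(-15) = 1350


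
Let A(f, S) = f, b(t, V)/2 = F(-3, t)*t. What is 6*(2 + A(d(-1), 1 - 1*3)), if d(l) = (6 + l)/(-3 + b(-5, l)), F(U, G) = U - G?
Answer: 246/23 ≈ 10.696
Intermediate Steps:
b(t, V) = 2*t*(-3 - t) (b(t, V) = 2*((-3 - t)*t) = 2*(t*(-3 - t)) = 2*t*(-3 - t))
d(l) = -6/23 - l/23 (d(l) = (6 + l)/(-3 - 2*(-5)*(3 - 5)) = (6 + l)/(-3 - 2*(-5)*(-2)) = (6 + l)/(-3 - 20) = (6 + l)/(-23) = (6 + l)*(-1/23) = -6/23 - l/23)
6*(2 + A(d(-1), 1 - 1*3)) = 6*(2 + (-6/23 - 1/23*(-1))) = 6*(2 + (-6/23 + 1/23)) = 6*(2 - 5/23) = 6*(41/23) = 246/23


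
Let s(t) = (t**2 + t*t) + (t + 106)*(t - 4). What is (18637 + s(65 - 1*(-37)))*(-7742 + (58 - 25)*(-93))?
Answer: -646811319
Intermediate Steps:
s(t) = 2*t**2 + (-4 + t)*(106 + t) (s(t) = (t**2 + t**2) + (106 + t)*(-4 + t) = 2*t**2 + (-4 + t)*(106 + t))
(18637 + s(65 - 1*(-37)))*(-7742 + (58 - 25)*(-93)) = (18637 + (-424 + 3*(65 - 1*(-37))**2 + 102*(65 - 1*(-37))))*(-7742 + (58 - 25)*(-93)) = (18637 + (-424 + 3*(65 + 37)**2 + 102*(65 + 37)))*(-7742 + 33*(-93)) = (18637 + (-424 + 3*102**2 + 102*102))*(-7742 - 3069) = (18637 + (-424 + 3*10404 + 10404))*(-10811) = (18637 + (-424 + 31212 + 10404))*(-10811) = (18637 + 41192)*(-10811) = 59829*(-10811) = -646811319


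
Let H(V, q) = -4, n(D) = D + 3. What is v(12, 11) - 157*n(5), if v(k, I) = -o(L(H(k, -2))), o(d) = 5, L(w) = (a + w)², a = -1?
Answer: -1261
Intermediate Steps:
n(D) = 3 + D
L(w) = (-1 + w)²
v(k, I) = -5 (v(k, I) = -1*5 = -5)
v(12, 11) - 157*n(5) = -5 - 157*(3 + 5) = -5 - 157*8 = -5 - 1256 = -1261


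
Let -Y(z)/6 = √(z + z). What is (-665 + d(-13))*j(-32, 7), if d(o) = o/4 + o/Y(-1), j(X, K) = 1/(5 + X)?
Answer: 99/4 + 13*I*√2/324 ≈ 24.75 + 0.056743*I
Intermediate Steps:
Y(z) = -6*√2*√z (Y(z) = -6*√(z + z) = -6*√2*√z)
d(o) = o/4 + I*o*√2/12 (d(o) = o/4 + o/((-6*√2*√(-1))) = o*(¼) + o/((-6*√2*I)) = o/4 + o/((-6*I*√2)) = o/4 + o*(I*√2/12) = o/4 + I*o*√2/12)
(-665 + d(-13))*j(-32, 7) = (-665 + (1/12)*(-13)*(3 + I*√2))/(5 - 32) = (-665 + (-13/4 - 13*I*√2/12))/(-27) = (-2673/4 - 13*I*√2/12)*(-1/27) = 99/4 + 13*I*√2/324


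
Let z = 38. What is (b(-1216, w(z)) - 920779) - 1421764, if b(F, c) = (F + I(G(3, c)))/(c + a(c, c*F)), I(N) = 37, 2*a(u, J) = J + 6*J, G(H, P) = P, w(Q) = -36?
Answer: -39870081991/17020 ≈ -2.3425e+6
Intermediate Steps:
a(u, J) = 7*J/2 (a(u, J) = (J + 6*J)/2 = (7*J)/2 = 7*J/2)
b(F, c) = (37 + F)/(c + 7*F*c/2) (b(F, c) = (F + 37)/(c + 7*(c*F)/2) = (37 + F)/(c + 7*(F*c)/2) = (37 + F)/(c + 7*F*c/2))
(b(-1216, w(z)) - 920779) - 1421764 = (2*(37 - 1216)/(-36*(2 + 7*(-1216))) - 920779) - 1421764 = (2*(-1/36)*(-1179)/(2 - 8512) - 920779) - 1421764 = (2*(-1/36)*(-1179)/(-8510) - 920779) - 1421764 = (2*(-1/36)*(-1/8510)*(-1179) - 920779) - 1421764 = (-131/17020 - 920779) - 1421764 = -15671658711/17020 - 1421764 = -39870081991/17020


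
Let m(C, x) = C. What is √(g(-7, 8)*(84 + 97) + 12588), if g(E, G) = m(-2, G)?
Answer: √12226 ≈ 110.57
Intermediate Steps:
g(E, G) = -2
√(g(-7, 8)*(84 + 97) + 12588) = √(-2*(84 + 97) + 12588) = √(-2*181 + 12588) = √(-362 + 12588) = √12226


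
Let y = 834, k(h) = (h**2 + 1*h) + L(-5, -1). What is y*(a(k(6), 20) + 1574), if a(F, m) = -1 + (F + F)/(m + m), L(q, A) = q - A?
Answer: 6567333/5 ≈ 1.3135e+6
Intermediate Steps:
k(h) = -4 + h + h**2 (k(h) = (h**2 + 1*h) + (-5 - 1*(-1)) = (h**2 + h) + (-5 + 1) = (h + h**2) - 4 = -4 + h + h**2)
a(F, m) = -1 + F/m (a(F, m) = -1 + (2*F)/((2*m)) = -1 + (2*F)*(1/(2*m)) = -1 + F/m)
y*(a(k(6), 20) + 1574) = 834*(((-4 + 6 + 6**2) - 1*20)/20 + 1574) = 834*(((-4 + 6 + 36) - 20)/20 + 1574) = 834*((38 - 20)/20 + 1574) = 834*((1/20)*18 + 1574) = 834*(9/10 + 1574) = 834*(15749/10) = 6567333/5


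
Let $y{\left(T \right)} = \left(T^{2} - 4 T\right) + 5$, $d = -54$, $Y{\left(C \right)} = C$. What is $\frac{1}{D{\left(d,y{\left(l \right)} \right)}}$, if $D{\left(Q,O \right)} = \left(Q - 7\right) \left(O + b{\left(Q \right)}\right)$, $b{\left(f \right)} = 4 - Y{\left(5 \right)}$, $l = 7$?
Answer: $- \frac{1}{1525} \approx -0.00065574$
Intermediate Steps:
$b{\left(f \right)} = -1$ ($b{\left(f \right)} = 4 - 5 = -1$)
$y{\left(T \right)} = 5 + T^{2} - 4 T$
$D{\left(Q,O \right)} = \left(-1 + O\right) \left(-7 + Q\right)$ ($D{\left(Q,O \right)} = \left(Q - 7\right) \left(O - 1\right) = \left(-7 + Q\right) \left(-1 + O\right) = \left(-1 + O\right) \left(-7 + Q\right)$)
$\frac{1}{D{\left(d,y{\left(l \right)} \right)}} = \frac{1}{7 - -54 - 7 \left(5 + 7^{2} - 28\right) + \left(5 + 7^{2} - 28\right) \left(-54\right)} = \frac{1}{7 + 54 - 7 \left(5 + 49 - 28\right) + \left(5 + 49 - 28\right) \left(-54\right)} = \frac{1}{7 + 54 - 182 + 26 \left(-54\right)} = \frac{1}{7 + 54 - 182 - 1404} = \frac{1}{-1525} = - \frac{1}{1525}$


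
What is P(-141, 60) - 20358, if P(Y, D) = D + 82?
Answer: -20216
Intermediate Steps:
P(Y, D) = 82 + D
P(-141, 60) - 20358 = (82 + 60) - 20358 = 142 - 20358 = -20216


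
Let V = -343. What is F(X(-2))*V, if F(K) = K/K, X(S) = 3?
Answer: -343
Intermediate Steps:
F(K) = 1
F(X(-2))*V = 1*(-343) = -343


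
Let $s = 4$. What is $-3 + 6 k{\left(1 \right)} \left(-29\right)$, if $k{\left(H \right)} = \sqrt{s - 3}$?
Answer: $-177$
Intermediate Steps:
$k{\left(H \right)} = 1$ ($k{\left(H \right)} = \sqrt{4 - 3} = \sqrt{1} = 1$)
$-3 + 6 k{\left(1 \right)} \left(-29\right) = -3 + 6 \cdot 1 \left(-29\right) = -3 + 6 \left(-29\right) = -3 - 174 = -177$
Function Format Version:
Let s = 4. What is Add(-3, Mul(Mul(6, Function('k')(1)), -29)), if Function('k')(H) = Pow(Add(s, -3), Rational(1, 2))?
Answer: -177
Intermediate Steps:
Function('k')(H) = 1 (Function('k')(H) = Pow(Add(4, -3), Rational(1, 2)) = Pow(1, Rational(1, 2)) = 1)
Add(-3, Mul(Mul(6, Function('k')(1)), -29)) = Add(-3, Mul(Mul(6, 1), -29)) = Add(-3, Mul(6, -29)) = Add(-3, -174) = -177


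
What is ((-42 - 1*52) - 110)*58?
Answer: -11832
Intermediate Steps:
((-42 - 1*52) - 110)*58 = ((-42 - 52) - 110)*58 = (-94 - 110)*58 = -204*58 = -11832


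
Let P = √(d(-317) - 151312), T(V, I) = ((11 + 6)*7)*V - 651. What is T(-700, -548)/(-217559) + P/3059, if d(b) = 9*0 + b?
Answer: 83951/217559 + I*√151629/3059 ≈ 0.38588 + 0.1273*I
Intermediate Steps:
d(b) = b (d(b) = 0 + b = b)
T(V, I) = -651 + 119*V (T(V, I) = (17*7)*V - 651 = 119*V - 651 = -651 + 119*V)
P = I*√151629 (P = √(-317 - 151312) = √(-151629) = I*√151629 ≈ 389.4*I)
T(-700, -548)/(-217559) + P/3059 = (-651 + 119*(-700))/(-217559) + (I*√151629)/3059 = (-651 - 83300)*(-1/217559) + (I*√151629)*(1/3059) = -83951*(-1/217559) + I*√151629/3059 = 83951/217559 + I*√151629/3059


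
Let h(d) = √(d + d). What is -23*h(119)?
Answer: -23*√238 ≈ -354.83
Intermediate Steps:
h(d) = √2*√d (h(d) = √(2*d) = √2*√d)
-23*h(119) = -23*√2*√119 = -23*√238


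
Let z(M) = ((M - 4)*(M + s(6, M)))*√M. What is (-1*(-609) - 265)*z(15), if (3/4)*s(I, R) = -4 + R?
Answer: 336776*√15/3 ≈ 4.3478e+5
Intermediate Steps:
s(I, R) = -16/3 + 4*R/3 (s(I, R) = 4*(-4 + R)/3 = -16/3 + 4*R/3)
z(M) = √M*(-4 + M)*(-16/3 + 7*M/3) (z(M) = ((M - 4)*(M + (-16/3 + 4*M/3)))*√M = ((-4 + M)*(-16/3 + 7*M/3))*√M = √M*(-4 + M)*(-16/3 + 7*M/3))
(-1*(-609) - 265)*z(15) = (-1*(-609) - 265)*(√15*(64 - 44*15 + 7*15²)/3) = (609 - 265)*(√15*(64 - 660 + 7*225)/3) = 344*(√15*(64 - 660 + 1575)/3) = 344*((⅓)*√15*979) = 344*(979*√15/3) = 336776*√15/3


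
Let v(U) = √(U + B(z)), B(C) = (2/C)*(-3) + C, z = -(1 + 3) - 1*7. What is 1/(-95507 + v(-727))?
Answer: -1050577/100337465651 - 52*I*√33/100337465651 ≈ -1.047e-5 - 2.9771e-9*I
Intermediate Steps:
z = -11 (z = -1*4 - 7 = -4 - 7 = -11)
B(C) = C - 6/C (B(C) = -6/C + C = C - 6/C)
v(U) = √(-115/11 + U) (v(U) = √(U + (-11 - 6/(-11))) = √(U + (-11 - 6*(-1/11))) = √(U + (-11 + 6/11)) = √(U - 115/11) = √(-115/11 + U))
1/(-95507 + v(-727)) = 1/(-95507 + √(-1265 + 121*(-727))/11) = 1/(-95507 + √(-1265 - 87967)/11) = 1/(-95507 + √(-89232)/11) = 1/(-95507 + (52*I*√33)/11) = 1/(-95507 + 52*I*√33/11)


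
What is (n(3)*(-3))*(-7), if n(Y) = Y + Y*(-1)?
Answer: 0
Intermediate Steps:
n(Y) = 0 (n(Y) = Y - Y = 0)
(n(3)*(-3))*(-7) = (0*(-3))*(-7) = 0*(-7) = 0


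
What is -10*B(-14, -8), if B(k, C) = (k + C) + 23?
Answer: -10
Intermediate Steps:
B(k, C) = 23 + C + k (B(k, C) = (C + k) + 23 = 23 + C + k)
-10*B(-14, -8) = -10*(23 - 8 - 14) = -10*1 = -10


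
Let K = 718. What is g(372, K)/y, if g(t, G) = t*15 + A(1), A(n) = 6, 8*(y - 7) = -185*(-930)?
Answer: 22344/86053 ≈ 0.25965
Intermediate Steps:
y = 86053/4 (y = 7 + (-185*(-930))/8 = 7 + (⅛)*172050 = 7 + 86025/4 = 86053/4 ≈ 21513.)
g(t, G) = 6 + 15*t (g(t, G) = t*15 + 6 = 15*t + 6 = 6 + 15*t)
g(372, K)/y = (6 + 15*372)/(86053/4) = (6 + 5580)*(4/86053) = 5586*(4/86053) = 22344/86053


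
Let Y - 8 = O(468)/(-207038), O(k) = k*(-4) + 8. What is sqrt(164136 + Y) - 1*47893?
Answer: -47893 + 2*sqrt(439749324521923)/103519 ≈ -47488.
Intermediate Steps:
O(k) = 8 - 4*k (O(k) = -4*k + 8 = 8 - 4*k)
Y = 829084/103519 (Y = 8 + (8 - 4*468)/(-207038) = 8 + (8 - 1872)*(-1/207038) = 8 - 1864*(-1/207038) = 8 + 932/103519 = 829084/103519 ≈ 8.0090)
sqrt(164136 + Y) - 1*47893 = sqrt(164136 + 829084/103519) - 1*47893 = sqrt(16992023668/103519) - 47893 = 2*sqrt(439749324521923)/103519 - 47893 = -47893 + 2*sqrt(439749324521923)/103519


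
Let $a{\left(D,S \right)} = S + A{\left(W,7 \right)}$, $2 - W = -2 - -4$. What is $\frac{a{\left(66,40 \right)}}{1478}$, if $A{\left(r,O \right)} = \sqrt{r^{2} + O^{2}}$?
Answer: $\frac{47}{1478} \approx 0.0318$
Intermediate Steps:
$W = 0$ ($W = 2 - \left(-2 - -4\right) = 2 - \left(-2 + 4\right) = 2 - 2 = 0$)
$A{\left(r,O \right)} = \sqrt{O^{2} + r^{2}}$
$a{\left(D,S \right)} = 7 + S$ ($a{\left(D,S \right)} = S + \sqrt{7^{2} + 0^{2}} = S + \sqrt{49 + 0} = S + \sqrt{49} = S + 7 = 7 + S$)
$\frac{a{\left(66,40 \right)}}{1478} = \frac{7 + 40}{1478} = 47 \cdot \frac{1}{1478} = \frac{47}{1478}$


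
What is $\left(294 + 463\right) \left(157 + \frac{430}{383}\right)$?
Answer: $\frac{45844677}{383} \approx 1.197 \cdot 10^{5}$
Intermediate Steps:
$\left(294 + 463\right) \left(157 + \frac{430}{383}\right) = 757 \left(157 + 430 \cdot \frac{1}{383}\right) = 757 \left(157 + \frac{430}{383}\right) = 757 \cdot \frac{60561}{383} = \frac{45844677}{383}$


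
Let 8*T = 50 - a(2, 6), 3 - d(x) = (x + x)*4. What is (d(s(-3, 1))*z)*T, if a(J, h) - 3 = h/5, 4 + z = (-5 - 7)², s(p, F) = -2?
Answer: 30457/2 ≈ 15229.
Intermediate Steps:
d(x) = 3 - 8*x (d(x) = 3 - (x + x)*4 = 3 - 2*x*4 = 3 - 8*x)
z = 140 (z = -4 + (-5 - 7)² = -4 + (-12)² = -4 + 144 = 140)
a(J, h) = 3 + h/5
T = 229/40 (T = (50 - (3 + (⅕)*6))/8 = (50 - (3 + 6/5))/8 = (50 - 1*21/5)/8 = (50 - 21/5)/8 = (⅛)*(229/5) = 229/40 ≈ 5.7250)
(d(s(-3, 1))*z)*T = ((3 - 8*(-2))*140)*(229/40) = ((3 + 16)*140)*(229/40) = (19*140)*(229/40) = 2660*(229/40) = 30457/2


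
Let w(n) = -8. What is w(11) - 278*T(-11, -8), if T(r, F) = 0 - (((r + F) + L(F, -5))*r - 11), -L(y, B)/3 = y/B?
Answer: 348572/5 ≈ 69714.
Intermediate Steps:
L(y, B) = -3*y/B
T(r, F) = 11 - r*(r + 8*F/5) (T(r, F) = 0 - (((r + F) - 3*F/(-5))*r - 11) = 0 - (((F + r) - 3*F*(-⅕))*r - 11) = 0 - (((F + r) + 3*F/5)*r - 11) = 0 - ((r + 8*F/5)*r - 11) = 0 - (r*(r + 8*F/5) - 11) = 0 - (-11 + r*(r + 8*F/5)) = 0 + (11 - r*(r + 8*F/5)) = 11 - r*(r + 8*F/5))
w(11) - 278*T(-11, -8) = -8 - 278*(11 - 1*(-11)² - 8/5*(-8)*(-11)) = -8 - 278*(11 - 1*121 - 704/5) = -8 - 278*(11 - 121 - 704/5) = -8 - 278*(-1254/5) = -8 + 348612/5 = 348572/5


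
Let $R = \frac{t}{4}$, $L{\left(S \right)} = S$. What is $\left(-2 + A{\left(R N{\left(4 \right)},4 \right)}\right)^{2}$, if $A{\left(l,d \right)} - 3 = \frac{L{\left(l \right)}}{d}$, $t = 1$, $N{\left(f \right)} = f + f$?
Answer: $\frac{9}{4} \approx 2.25$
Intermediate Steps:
$N{\left(f \right)} = 2 f$
$R = \frac{1}{4}$ ($R = 1 \cdot \frac{1}{4} = \frac{1}{4} \approx 0.25$)
$A{\left(l,d \right)} = 3 + \frac{l}{d}$
$\left(-2 + A{\left(R N{\left(4 \right)},4 \right)}\right)^{2} = \left(-2 + \left(3 + \frac{\frac{1}{4} \cdot 2 \cdot 4}{4}\right)\right)^{2} = \left(-2 + \left(3 + \frac{1}{4} \cdot 8 \cdot \frac{1}{4}\right)\right)^{2} = \left(-2 + \left(3 + 2 \cdot \frac{1}{4}\right)\right)^{2} = \left(-2 + \left(3 + \frac{1}{2}\right)\right)^{2} = \left(-2 + \frac{7}{2}\right)^{2} = \left(\frac{3}{2}\right)^{2} = \frac{9}{4}$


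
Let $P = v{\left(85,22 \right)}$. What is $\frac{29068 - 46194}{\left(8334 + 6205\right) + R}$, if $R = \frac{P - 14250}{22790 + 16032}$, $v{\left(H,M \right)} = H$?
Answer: $- \frac{664865572}{564418893} \approx -1.178$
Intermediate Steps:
$P = 85$
$R = - \frac{14165}{38822}$ ($R = \frac{85 - 14250}{22790 + 16032} = - \frac{14165}{38822} \approx -0.36487$)
$\frac{29068 - 46194}{\left(8334 + 6205\right) + R} = \frac{29068 - 46194}{\left(8334 + 6205\right) - \frac{14165}{38822}} = - \frac{17126}{14539 - \frac{14165}{38822}} = - \frac{17126}{\frac{564418893}{38822}} = \left(-17126\right) \frac{38822}{564418893} = - \frac{664865572}{564418893}$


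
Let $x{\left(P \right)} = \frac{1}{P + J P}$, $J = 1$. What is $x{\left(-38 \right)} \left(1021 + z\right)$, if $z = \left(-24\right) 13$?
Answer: $- \frac{709}{76} \approx -9.3289$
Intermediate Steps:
$z = -312$
$x{\left(P \right)} = \frac{1}{2 P}$ ($x{\left(P \right)} = \frac{1}{P + 1 P} = \frac{1}{P + P} = \frac{1}{2 P}$)
$x{\left(-38 \right)} \left(1021 + z\right) = \frac{1}{2 \left(-38\right)} \left(1021 - 312\right) = \frac{1}{2} \left(- \frac{1}{38}\right) 709 = \left(- \frac{1}{76}\right) 709 = - \frac{709}{76}$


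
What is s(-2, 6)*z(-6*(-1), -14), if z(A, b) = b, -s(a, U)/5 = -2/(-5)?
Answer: 28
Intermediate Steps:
s(a, U) = -2 (s(a, U) = -(-10)/(-5) = -(-10)*(-1)/5 = -5*⅖ = -2)
s(-2, 6)*z(-6*(-1), -14) = -2*(-14) = 28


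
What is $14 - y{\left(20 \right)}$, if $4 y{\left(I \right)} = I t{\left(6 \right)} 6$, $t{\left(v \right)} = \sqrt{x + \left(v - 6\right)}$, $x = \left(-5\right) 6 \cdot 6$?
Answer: $14 - 180 i \sqrt{5} \approx 14.0 - 402.49 i$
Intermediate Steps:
$x = -180$ ($x = \left(-30\right) 6 = -180$)
$t{\left(v \right)} = \sqrt{-186 + v}$ ($t{\left(v \right)} = \sqrt{-180 + \left(v - 6\right)} = \sqrt{-180 + \left(-6 + v\right)} = \sqrt{-186 + v}$)
$y{\left(I \right)} = 9 i I \sqrt{5}$ ($y{\left(I \right)} = \frac{I \sqrt{-186 + 6} \cdot 6}{4} = \frac{I \sqrt{-180} \cdot 6}{4} = \frac{I 6 i \sqrt{5} \cdot 6}{4} = \frac{6 i I \sqrt{5} \cdot 6}{4} = \frac{36 i I \sqrt{5}}{4} = 9 i I \sqrt{5}$)
$14 - y{\left(20 \right)} = 14 - 9 i 20 \sqrt{5} = 14 - 180 i \sqrt{5}$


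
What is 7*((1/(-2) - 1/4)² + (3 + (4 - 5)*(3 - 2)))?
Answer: 287/16 ≈ 17.938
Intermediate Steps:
7*((1/(-2) - 1/4)² + (3 + (4 - 5)*(3 - 2))) = 7*((-½ - 1*¼)² + (3 - 1*1)) = 7*((-½ - ¼)² + (3 - 1)) = 7*((-¾)² + 2) = 7*(9/16 + 2) = 7*(41/16) = 287/16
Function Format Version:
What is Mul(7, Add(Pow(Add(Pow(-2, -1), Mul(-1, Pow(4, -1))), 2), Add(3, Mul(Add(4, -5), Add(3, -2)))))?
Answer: Rational(287, 16) ≈ 17.938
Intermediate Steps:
Mul(7, Add(Pow(Add(Pow(-2, -1), Mul(-1, Pow(4, -1))), 2), Add(3, Mul(Add(4, -5), Add(3, -2))))) = Mul(7, Add(Pow(Add(Rational(-1, 2), Mul(-1, Rational(1, 4))), 2), Add(3, Mul(-1, 1)))) = Mul(7, Add(Pow(Add(Rational(-1, 2), Rational(-1, 4)), 2), Add(3, -1))) = Mul(7, Add(Pow(Rational(-3, 4), 2), 2)) = Mul(7, Add(Rational(9, 16), 2)) = Mul(7, Rational(41, 16)) = Rational(287, 16)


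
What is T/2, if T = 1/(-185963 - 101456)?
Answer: -1/574838 ≈ -1.7396e-6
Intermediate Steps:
T = -1/287419 (T = 1/(-287419) = -1/287419 ≈ -3.4792e-6)
T/2 = -1/287419/2 = -1/287419*1/2 = -1/574838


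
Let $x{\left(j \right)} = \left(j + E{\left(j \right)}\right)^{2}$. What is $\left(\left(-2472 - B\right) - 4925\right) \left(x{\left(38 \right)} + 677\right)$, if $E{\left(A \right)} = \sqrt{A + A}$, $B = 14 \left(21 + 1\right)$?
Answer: $-16927885 - 1171160 \sqrt{19} \approx -2.2033 \cdot 10^{7}$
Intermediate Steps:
$B = 308$ ($B = 14 \cdot 22 = 308$)
$E{\left(A \right)} = \sqrt{2} \sqrt{A}$ ($E{\left(A \right)} = \sqrt{2 A} = \sqrt{2} \sqrt{A}$)
$x{\left(j \right)} = \left(j + \sqrt{2} \sqrt{j}\right)^{2}$
$\left(\left(-2472 - B\right) - 4925\right) \left(x{\left(38 \right)} + 677\right) = \left(\left(-2472 - 308\right) - 4925\right) \left(\left(38 + \sqrt{2} \sqrt{38}\right)^{2} + 677\right) = \left(\left(-2472 - 308\right) - 4925\right) \left(\left(38 + 2 \sqrt{19}\right)^{2} + 677\right) = \left(-2780 - 4925\right) \left(677 + \left(38 + 2 \sqrt{19}\right)^{2}\right) = - 7705 \left(677 + \left(38 + 2 \sqrt{19}\right)^{2}\right) = -5216285 - 7705 \left(38 + 2 \sqrt{19}\right)^{2}$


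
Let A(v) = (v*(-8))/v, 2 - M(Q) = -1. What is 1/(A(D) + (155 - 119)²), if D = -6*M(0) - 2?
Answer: 1/1288 ≈ 0.00077640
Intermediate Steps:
M(Q) = 3 (M(Q) = 2 - 1*(-1) = 2 + 1 = 3)
D = -20 (D = -6*3 - 2 = -18 - 2 = -20)
A(v) = -8 (A(v) = (-8*v)/v = -8)
1/(A(D) + (155 - 119)²) = 1/(-8 + (155 - 119)²) = 1/(-8 + 36²) = 1/(-8 + 1296) = 1/1288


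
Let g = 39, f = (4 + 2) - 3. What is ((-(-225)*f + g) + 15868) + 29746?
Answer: 46328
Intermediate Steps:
f = 3 (f = 6 - 3 = 3)
((-(-225)*f + g) + 15868) + 29746 = ((-(-225)*3 + 39) + 15868) + 29746 = ((-75*(-9) + 39) + 15868) + 29746 = ((675 + 39) + 15868) + 29746 = (714 + 15868) + 29746 = 16582 + 29746 = 46328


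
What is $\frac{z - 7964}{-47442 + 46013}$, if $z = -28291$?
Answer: $\frac{36255}{1429} \approx 25.371$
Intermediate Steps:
$\frac{z - 7964}{-47442 + 46013} = \frac{-28291 - 7964}{-47442 + 46013} = - \frac{36255}{-1429} = \left(-36255\right) \left(- \frac{1}{1429}\right) = \frac{36255}{1429}$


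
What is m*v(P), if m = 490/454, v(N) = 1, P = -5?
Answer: 245/227 ≈ 1.0793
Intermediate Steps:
m = 245/227 (m = 490*(1/454) = 245/227 ≈ 1.0793)
m*v(P) = (245/227)*1 = 245/227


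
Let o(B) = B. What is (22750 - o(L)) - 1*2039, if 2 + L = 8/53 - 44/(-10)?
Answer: 5487739/265 ≈ 20708.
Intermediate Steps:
L = 676/265 (L = -2 + (8/53 - 44/(-10)) = -2 + (8*(1/53) - 44*(-⅒)) = -2 + (8/53 + 22/5) = -2 + 1206/265 = 676/265 ≈ 2.5509)
(22750 - o(L)) - 1*2039 = (22750 - 1*676/265) - 1*2039 = (22750 - 676/265) - 2039 = 6028074/265 - 2039 = 5487739/265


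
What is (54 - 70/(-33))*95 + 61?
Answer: 177953/33 ≈ 5392.5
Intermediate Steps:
(54 - 70/(-33))*95 + 61 = (54 - 70*(-1)/33)*95 + 61 = (54 - 1*(-70/33))*95 + 61 = (54 + 70/33)*95 + 61 = (1852/33)*95 + 61 = 175940/33 + 61 = 177953/33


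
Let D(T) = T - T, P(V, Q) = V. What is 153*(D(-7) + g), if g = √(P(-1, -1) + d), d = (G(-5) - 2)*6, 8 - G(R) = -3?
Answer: 153*√53 ≈ 1113.9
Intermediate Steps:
G(R) = 11 (G(R) = 8 - 1*(-3) = 8 + 3 = 11)
D(T) = 0
d = 54 (d = (11 - 2)*6 = 9*6 = 54)
g = √53 (g = √(-1 + 54) = √53 ≈ 7.2801)
153*(D(-7) + g) = 153*(0 + √53) = 153*√53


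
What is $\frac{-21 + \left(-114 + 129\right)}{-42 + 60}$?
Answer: $- \frac{1}{3} \approx -0.33333$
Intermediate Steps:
$\frac{-21 + \left(-114 + 129\right)}{-42 + 60} = \frac{-21 + 15}{18} = \left(-6\right) \frac{1}{18} = - \frac{1}{3}$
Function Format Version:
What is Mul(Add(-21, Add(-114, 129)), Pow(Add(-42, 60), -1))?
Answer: Rational(-1, 3) ≈ -0.33333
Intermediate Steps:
Mul(Add(-21, Add(-114, 129)), Pow(Add(-42, 60), -1)) = Mul(Add(-21, 15), Pow(18, -1)) = Mul(-6, Rational(1, 18)) = Rational(-1, 3)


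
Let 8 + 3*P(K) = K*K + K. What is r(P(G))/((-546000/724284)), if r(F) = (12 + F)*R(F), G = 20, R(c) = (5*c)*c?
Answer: -54641272576/2925 ≈ -1.8681e+7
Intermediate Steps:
R(c) = 5*c²
P(K) = -8/3 + K/3 + K²/3 (P(K) = -8/3 + (K*K + K)/3 = -8/3 + (K² + K)/3 = -8/3 + (K + K²)/3 = -8/3 + (K/3 + K²/3) = -8/3 + K/3 + K²/3)
r(F) = 5*F²*(12 + F) (r(F) = (12 + F)*(5*F²) = 5*F²*(12 + F))
r(P(G))/((-546000/724284)) = (5*(-8/3 + (⅓)*20 + (⅓)*20²)²*(12 + (-8/3 + (⅓)*20 + (⅓)*20²)))/((-546000/724284)) = (5*(-8/3 + 20/3 + (⅓)*400)²*(12 + (-8/3 + 20/3 + (⅓)*400)))/((-546000*1/724284)) = (5*(-8/3 + 20/3 + 400/3)²*(12 + (-8/3 + 20/3 + 400/3)))/(-45500/60357) = (5*(412/3)²*(12 + 412/3))*(-60357/45500) = (5*(169744/9)*(448/3))*(-60357/45500) = (380226560/27)*(-60357/45500) = -54641272576/2925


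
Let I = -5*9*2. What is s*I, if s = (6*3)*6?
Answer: -9720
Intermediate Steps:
s = 108 (s = 18*6 = 108)
I = -90 (I = -45*2 = -90)
s*I = 108*(-90) = -9720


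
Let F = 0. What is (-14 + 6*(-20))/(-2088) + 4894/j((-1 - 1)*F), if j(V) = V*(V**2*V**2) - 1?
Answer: -5109269/1044 ≈ -4893.9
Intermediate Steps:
j(V) = -1 + V**5 (j(V) = V*V**4 - 1 = V**5 - 1 = -1 + V**5)
(-14 + 6*(-20))/(-2088) + 4894/j((-1 - 1)*F) = (-14 + 6*(-20))/(-2088) + 4894/(-1 + ((-1 - 1)*0)**5) = (-14 - 120)*(-1/2088) + 4894/(-1 + (-2*0)**5) = -134*(-1/2088) + 4894/(-1 + 0**5) = 67/1044 + 4894/(-1 + 0) = 67/1044 + 4894/(-1) = 67/1044 + 4894*(-1) = 67/1044 - 4894 = -5109269/1044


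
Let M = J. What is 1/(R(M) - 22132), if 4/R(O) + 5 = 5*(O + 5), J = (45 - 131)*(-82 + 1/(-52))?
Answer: -917495/20305999236 ≈ -4.5183e-5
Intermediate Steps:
J = 183395/26 (J = -86*(-82 - 1/52) = -86*(-4265/52) = 183395/26 ≈ 7053.7)
M = 183395/26 ≈ 7053.7
R(O) = 4/(20 + 5*O) (R(O) = 4/(-5 + 5*(O + 5)) = 4/(-5 + 5*(5 + O)) = 4/(-5 + (25 + 5*O)) = 4/(20 + 5*O))
1/(R(M) - 22132) = 1/(4/(5*(4 + 183395/26)) - 22132) = 1/(4/(5*(183499/26)) - 22132) = 1/((4/5)*(26/183499) - 22132) = 1/(104/917495 - 22132) = 1/(-20305999236/917495) = -917495/20305999236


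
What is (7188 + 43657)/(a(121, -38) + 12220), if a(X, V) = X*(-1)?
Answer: 50845/12099 ≈ 4.2024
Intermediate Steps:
a(X, V) = -X
(7188 + 43657)/(a(121, -38) + 12220) = (7188 + 43657)/(-1*121 + 12220) = 50845/(-121 + 12220) = 50845/12099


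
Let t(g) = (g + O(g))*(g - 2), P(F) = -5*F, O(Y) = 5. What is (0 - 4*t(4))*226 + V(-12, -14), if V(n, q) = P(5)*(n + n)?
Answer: -15672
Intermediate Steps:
t(g) = (-2 + g)*(5 + g) (t(g) = (g + 5)*(g - 2) = (5 + g)*(-2 + g) = (-2 + g)*(5 + g))
V(n, q) = -50*n (V(n, q) = (-5*5)*(n + n) = -50*n)
(0 - 4*t(4))*226 + V(-12, -14) = (0 - 4*(-10 + 4**2 + 3*4))*226 - 50*(-12) = (0 - 4*(-10 + 16 + 12))*226 + 600 = (0 - 4*18)*226 + 600 = (0 - 72)*226 + 600 = -72*226 + 600 = -16272 + 600 = -15672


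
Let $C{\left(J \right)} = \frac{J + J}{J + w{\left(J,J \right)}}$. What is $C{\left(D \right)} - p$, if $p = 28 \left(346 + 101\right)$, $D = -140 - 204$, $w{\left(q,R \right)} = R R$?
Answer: $- \frac{4292990}{343} \approx -12516.0$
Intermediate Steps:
$w{\left(q,R \right)} = R^{2}$
$D = -344$
$C{\left(J \right)} = \frac{2 J}{J + J^{2}}$ ($C{\left(J \right)} = \frac{J + J}{J + J^{2}} = \frac{2 J}{J + J^{2}}$)
$p = 12516$ ($p = 28 \cdot 447 = 12516$)
$C{\left(D \right)} - p = \frac{2}{1 - 344} - 12516 = \frac{2}{-343} - 12516 = 2 \left(- \frac{1}{343}\right) - 12516 = - \frac{2}{343} - 12516 = - \frac{4292990}{343}$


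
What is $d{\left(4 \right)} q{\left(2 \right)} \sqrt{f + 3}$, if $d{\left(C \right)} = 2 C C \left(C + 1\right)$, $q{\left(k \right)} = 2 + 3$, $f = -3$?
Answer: $0$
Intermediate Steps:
$q{\left(k \right)} = 5$
$d{\left(C \right)} = 2 C^{2} \left(1 + C\right)$
$d{\left(4 \right)} q{\left(2 \right)} \sqrt{f + 3} = 2 \cdot 4^{2} \left(1 + 4\right) 5 \sqrt{-3 + 3} = 2 \cdot 16 \cdot 5 \cdot 5 \sqrt{0} = 160 \cdot 5 \cdot 0 = 800 \cdot 0 = 0$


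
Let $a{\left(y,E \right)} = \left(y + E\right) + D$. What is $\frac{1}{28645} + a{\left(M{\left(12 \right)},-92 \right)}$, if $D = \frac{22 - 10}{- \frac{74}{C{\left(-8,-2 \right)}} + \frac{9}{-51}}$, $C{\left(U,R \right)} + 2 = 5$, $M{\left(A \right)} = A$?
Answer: $- \frac{2920986673}{36293215} \approx -80.483$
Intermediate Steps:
$C{\left(U,R \right)} = 3$ ($C{\left(U,R \right)} = -2 + 5 = 3$)
$D = - \frac{612}{1267}$ ($D = \frac{22 - 10}{- \frac{74}{3} + \frac{9}{-51}} = \frac{12}{\left(-74\right) \frac{1}{3} + 9 \left(- \frac{1}{51}\right)} = \frac{12}{- \frac{74}{3} - \frac{3}{17}} = \frac{12}{- \frac{1267}{51}} = 12 \left(- \frac{51}{1267}\right) = - \frac{612}{1267} \approx -0.48303$)
$a{\left(y,E \right)} = - \frac{612}{1267} + E + y$ ($a{\left(y,E \right)} = \left(y + E\right) - \frac{612}{1267} = \left(E + y\right) - \frac{612}{1267} = - \frac{612}{1267} + E + y$)
$\frac{1}{28645} + a{\left(M{\left(12 \right)},-92 \right)} = \frac{1}{28645} - \frac{101972}{1267} = - \frac{2920986673}{36293215}$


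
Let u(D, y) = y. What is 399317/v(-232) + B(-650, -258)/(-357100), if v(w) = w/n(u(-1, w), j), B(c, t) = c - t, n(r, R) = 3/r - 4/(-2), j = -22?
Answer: -16434195330923/4805137600 ≈ -3420.1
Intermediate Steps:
n(r, R) = 2 + 3/r (n(r, R) = 3/r - 4*(-1/2) = 3/r + 2 = 2 + 3/r)
v(w) = w/(2 + 3/w)
399317/v(-232) + B(-650, -258)/(-357100) = 399317/(((-232)**2/(3 + 2*(-232)))) + (-650 - 1*(-258))/(-357100) = 399317/((53824/(3 - 464))) + (-650 + 258)*(-1/357100) = 399317/((53824/(-461))) - 392*(-1/357100) = 399317/((53824*(-1/461))) + 98/89275 = 399317/(-53824/461) + 98/89275 = 399317*(-461/53824) + 98/89275 = -184085137/53824 + 98/89275 = -16434195330923/4805137600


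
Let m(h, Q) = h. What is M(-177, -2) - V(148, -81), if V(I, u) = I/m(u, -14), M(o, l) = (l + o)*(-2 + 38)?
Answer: -521816/81 ≈ -6442.2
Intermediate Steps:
M(o, l) = 36*l + 36*o (M(o, l) = (l + o)*36 = 36*l + 36*o)
V(I, u) = I/u
M(-177, -2) - V(148, -81) = (36*(-2) + 36*(-177)) - 148/(-81) = (-72 - 6372) - 148*(-1)/81 = -6444 - 1*(-148/81) = -6444 + 148/81 = -521816/81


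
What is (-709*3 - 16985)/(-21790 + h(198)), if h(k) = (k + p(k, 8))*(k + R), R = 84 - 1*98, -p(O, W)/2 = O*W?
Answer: 9556/284135 ≈ 0.033632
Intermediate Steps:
p(O, W) = -2*O*W
R = -14 (R = 84 - 98 = -14)
h(k) = -15*k*(-14 + k) (h(k) = (k - 2*k*8)*(k - 14) = (k - 16*k)*(-14 + k) = (-15*k)*(-14 + k) = -15*k*(-14 + k))
(-709*3 - 16985)/(-21790 + h(198)) = (-709*3 - 16985)/(-21790 + 15*198*(14 - 1*198)) = (-2127 - 16985)/(-21790 + 15*198*(14 - 198)) = -19112/(-21790 + 15*198*(-184)) = -19112/(-21790 - 546480) = -19112/(-568270) = -19112*(-1/568270) = 9556/284135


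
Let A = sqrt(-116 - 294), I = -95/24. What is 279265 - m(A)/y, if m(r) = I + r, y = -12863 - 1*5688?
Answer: 124335480265/445224 + I*sqrt(410)/18551 ≈ 2.7927e+5 + 0.0010915*I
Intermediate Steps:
y = -18551 (y = -12863 - 5688 = -18551)
I = -95/24 (I = -95*1/24 = -95/24 ≈ -3.9583)
A = I*sqrt(410) (A = sqrt(-410) = I*sqrt(410) ≈ 20.248*I)
m(r) = -95/24 + r
279265 - m(A)/y = 279265 - (-95/24 + I*sqrt(410))/(-18551) = 279265 - (-95/24 + I*sqrt(410))*(-1)/18551 = 279265 - (95/445224 - I*sqrt(410)/18551) = 279265 + (-95/445224 + I*sqrt(410)/18551) = 124335480265/445224 + I*sqrt(410)/18551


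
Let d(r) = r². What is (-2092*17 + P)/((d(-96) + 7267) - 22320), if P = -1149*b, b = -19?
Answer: 13733/5837 ≈ 2.3527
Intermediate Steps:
P = 21831 (P = -1149*(-19) = 21831)
(-2092*17 + P)/((d(-96) + 7267) - 22320) = (-2092*17 + 21831)/(((-96)² + 7267) - 22320) = (-35564 + 21831)/((9216 + 7267) - 22320) = -13733/(16483 - 22320) = -13733/(-5837) = -13733*(-1/5837) = 13733/5837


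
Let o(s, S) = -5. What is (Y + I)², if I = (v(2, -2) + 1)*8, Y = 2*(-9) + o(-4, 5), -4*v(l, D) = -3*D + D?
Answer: 529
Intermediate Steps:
v(l, D) = D/2 (v(l, D) = -(-3*D + D)/4 = -(-1)*D/2 = D/2)
Y = -23 (Y = 2*(-9) - 5 = -18 - 5 = -23)
I = 0 (I = ((½)*(-2) + 1)*8 = (-1 + 1)*8 = 0*8 = 0)
(Y + I)² = (-23 + 0)² = (-23)² = 529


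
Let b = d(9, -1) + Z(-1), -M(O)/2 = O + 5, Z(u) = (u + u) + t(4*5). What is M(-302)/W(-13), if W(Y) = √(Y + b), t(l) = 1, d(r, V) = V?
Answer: -198*I*√15/5 ≈ -153.37*I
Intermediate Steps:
Z(u) = 1 + 2*u (Z(u) = (u + u) + 1 = 2*u + 1 = 1 + 2*u)
M(O) = -10 - 2*O (M(O) = -2*(O + 5) = -2*(5 + O) = -10 - 2*O)
b = -2 (b = -1 + (1 + 2*(-1)) = -1 + (1 - 2) = -1 - 1 = -2)
W(Y) = √(-2 + Y) (W(Y) = √(Y - 2) = √(-2 + Y))
M(-302)/W(-13) = (-10 - 2*(-302))/(√(-2 - 13)) = (-10 + 604)/(√(-15)) = 594/((I*√15)) = 594*(-I*√15/15) = -198*I*√15/5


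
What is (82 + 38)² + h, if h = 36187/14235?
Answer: 205020187/14235 ≈ 14403.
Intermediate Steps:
h = 36187/14235 (h = 36187*(1/14235) = 36187/14235 ≈ 2.5421)
(82 + 38)² + h = (82 + 38)² + 36187/14235 = 120² + 36187/14235 = 14400 + 36187/14235 = 205020187/14235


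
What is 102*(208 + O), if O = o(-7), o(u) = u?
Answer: 20502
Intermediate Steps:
O = -7
102*(208 + O) = 102*(208 - 7) = 102*201 = 20502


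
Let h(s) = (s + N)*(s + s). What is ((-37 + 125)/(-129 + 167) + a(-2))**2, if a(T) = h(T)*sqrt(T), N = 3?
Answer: -9616/361 - 352*I*sqrt(2)/19 ≈ -26.637 - 26.2*I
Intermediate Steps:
h(s) = 2*s*(3 + s) (h(s) = (s + 3)*(s + s) = (3 + s)*(2*s) = 2*s*(3 + s))
a(T) = 2*T**(3/2)*(3 + T) (a(T) = (2*T*(3 + T))*sqrt(T) = 2*T**(3/2)*(3 + T))
((-37 + 125)/(-129 + 167) + a(-2))**2 = ((-37 + 125)/(-129 + 167) + 2*(-2)**(3/2)*(3 - 2))**2 = (88/38 + 2*(-2*I*sqrt(2))*1)**2 = (88*(1/38) - 4*I*sqrt(2))**2 = (44/19 - 4*I*sqrt(2))**2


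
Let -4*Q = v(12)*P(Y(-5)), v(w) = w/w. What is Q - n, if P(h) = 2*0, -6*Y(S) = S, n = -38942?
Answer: 38942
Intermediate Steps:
Y(S) = -S/6
P(h) = 0
v(w) = 1
Q = 0 (Q = -0/4 = -¼*0 = 0)
Q - n = 0 - 1*(-38942) = 0 + 38942 = 38942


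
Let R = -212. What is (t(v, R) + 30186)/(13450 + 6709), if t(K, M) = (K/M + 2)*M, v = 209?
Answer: 29971/20159 ≈ 1.4867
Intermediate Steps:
t(K, M) = M*(2 + K/M) (t(K, M) = (2 + K/M)*M = M*(2 + K/M))
(t(v, R) + 30186)/(13450 + 6709) = ((209 + 2*(-212)) + 30186)/(13450 + 6709) = ((209 - 424) + 30186)/20159 = (-215 + 30186)*(1/20159) = 29971*(1/20159) = 29971/20159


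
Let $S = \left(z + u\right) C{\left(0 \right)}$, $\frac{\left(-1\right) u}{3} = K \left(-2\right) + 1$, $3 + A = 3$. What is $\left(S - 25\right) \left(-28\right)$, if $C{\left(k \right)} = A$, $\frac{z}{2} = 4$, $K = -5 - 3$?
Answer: $700$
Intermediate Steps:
$K = -8$
$z = 8$ ($z = 2 \cdot 4 = 8$)
$A = 0$ ($A = -3 + 3 = 0$)
$C{\left(k \right)} = 0$
$u = -51$ ($u = - 3 \left(\left(-8\right) \left(-2\right) + 1\right) = - 3 \left(16 + 1\right) = \left(-3\right) 17 = -51$)
$S = 0$ ($S = \left(8 - 51\right) 0 = \left(-43\right) 0 = 0$)
$\left(S - 25\right) \left(-28\right) = \left(0 - 25\right) \left(-28\right) = \left(-25\right) \left(-28\right) = 700$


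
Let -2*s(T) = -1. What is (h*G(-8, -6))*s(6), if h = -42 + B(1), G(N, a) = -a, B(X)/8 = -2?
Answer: -174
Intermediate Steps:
B(X) = -16 (B(X) = 8*(-2) = -16)
s(T) = ½ (s(T) = -½*(-1) = ½)
h = -58 (h = -42 - 16 = -58)
(h*G(-8, -6))*s(6) = -(-58)*(-6)*(½) = -58*6*(½) = -348*½ = -174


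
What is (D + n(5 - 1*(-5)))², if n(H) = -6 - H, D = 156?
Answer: 19600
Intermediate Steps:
(D + n(5 - 1*(-5)))² = (156 + (-6 - (5 - 1*(-5))))² = (156 + (-6 - (5 + 5)))² = (156 + (-6 - 1*10))² = (156 + (-6 - 10))² = (156 - 16)² = 140² = 19600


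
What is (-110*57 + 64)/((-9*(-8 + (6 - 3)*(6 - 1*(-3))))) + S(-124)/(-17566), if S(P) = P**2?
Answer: 53192650/1501893 ≈ 35.417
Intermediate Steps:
(-110*57 + 64)/((-9*(-8 + (6 - 3)*(6 - 1*(-3))))) + S(-124)/(-17566) = (-110*57 + 64)/((-9*(-8 + (6 - 3)*(6 - 1*(-3))))) + (-124)**2/(-17566) = (-6270 + 64)/((-9*(-8 + 3*(6 + 3)))) + 15376*(-1/17566) = -6206*(-1/(9*(-8 + 3*9))) - 7688/8783 = -6206*(-1/(9*(-8 + 27))) - 7688/8783 = -6206/((-9*19)) - 7688/8783 = -6206/(-171) - 7688/8783 = -6206*(-1/171) - 7688/8783 = 6206/171 - 7688/8783 = 53192650/1501893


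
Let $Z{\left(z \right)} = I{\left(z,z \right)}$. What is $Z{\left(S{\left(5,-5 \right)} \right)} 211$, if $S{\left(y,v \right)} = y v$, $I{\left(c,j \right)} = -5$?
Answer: $-1055$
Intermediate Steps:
$S{\left(y,v \right)} = v y$
$Z{\left(z \right)} = -5$
$Z{\left(S{\left(5,-5 \right)} \right)} 211 = \left(-5\right) 211 = -1055$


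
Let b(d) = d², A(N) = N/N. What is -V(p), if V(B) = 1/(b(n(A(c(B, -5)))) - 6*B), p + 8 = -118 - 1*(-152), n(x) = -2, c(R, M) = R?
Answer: 1/152 ≈ 0.0065789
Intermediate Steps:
A(N) = 1
p = 26 (p = -8 + (-118 - 1*(-152)) = -8 + (-118 + 152) = -8 + 34 = 26)
V(B) = 1/(4 - 6*B) (V(B) = 1/((-2)² - 6*B) = 1/(4 - 6*B))
-V(p) = -(-1)/(-4 + 6*26) = -(-1)/(-4 + 156) = -(-1)/152 = -1*(-1/152) = 1/152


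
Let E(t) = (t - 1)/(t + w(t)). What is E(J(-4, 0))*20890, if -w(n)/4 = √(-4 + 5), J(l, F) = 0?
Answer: 10445/2 ≈ 5222.5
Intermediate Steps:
w(n) = -4 (w(n) = -4*√(-4 + 5) = -4*√1 = -4*1 = -4)
E(t) = (-1 + t)/(-4 + t) (E(t) = (t - 1)/(t - 4) = (-1 + t)/(-4 + t))
E(J(-4, 0))*20890 = ((-1 + 0)/(-4 + 0))*20890 = (-1/(-4))*20890 = -¼*(-1)*20890 = (¼)*20890 = 10445/2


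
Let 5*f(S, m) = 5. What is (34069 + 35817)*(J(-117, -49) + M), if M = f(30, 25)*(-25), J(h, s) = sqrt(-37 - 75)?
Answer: -1747150 + 279544*I*sqrt(7) ≈ -1.7472e+6 + 7.396e+5*I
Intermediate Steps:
f(S, m) = 1 (f(S, m) = (1/5)*5 = 1)
J(h, s) = 4*I*sqrt(7) (J(h, s) = sqrt(-112) = 4*I*sqrt(7))
M = -25 (M = 1*(-25) = -25)
(34069 + 35817)*(J(-117, -49) + M) = (34069 + 35817)*(4*I*sqrt(7) - 25) = 69886*(-25 + 4*I*sqrt(7)) = -1747150 + 279544*I*sqrt(7)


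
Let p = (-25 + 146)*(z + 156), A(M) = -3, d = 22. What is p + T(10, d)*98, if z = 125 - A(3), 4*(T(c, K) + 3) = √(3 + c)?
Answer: 34070 + 49*√13/2 ≈ 34158.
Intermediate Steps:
T(c, K) = -3 + √(3 + c)/4
z = 128 (z = 125 - 1*(-3) = 125 + 3 = 128)
p = 34364 (p = (-25 + 146)*(128 + 156) = 121*284 = 34364)
p + T(10, d)*98 = 34364 + (-3 + √(3 + 10)/4)*98 = 34364 + (-3 + √13/4)*98 = 34364 + (-294 + 49*√13/2) = 34070 + 49*√13/2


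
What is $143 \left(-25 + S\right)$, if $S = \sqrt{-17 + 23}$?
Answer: $-3575 + 143 \sqrt{6} \approx -3224.7$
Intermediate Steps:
$S = \sqrt{6} \approx 2.4495$
$143 \left(-25 + S\right) = 143 \left(-25 + \sqrt{6}\right) = -3575 + 143 \sqrt{6}$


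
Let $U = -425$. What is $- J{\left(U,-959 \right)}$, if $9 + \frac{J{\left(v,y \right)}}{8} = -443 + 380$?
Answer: $576$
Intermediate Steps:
$J{\left(v,y \right)} = -576$ ($J{\left(v,y \right)} = -72 + 8 \left(-443 + 380\right) = -72 + 8 \left(-63\right) = -72 - 504 = -576$)
$- J{\left(U,-959 \right)} = \left(-1\right) \left(-576\right) = 576$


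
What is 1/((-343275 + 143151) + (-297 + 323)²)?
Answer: -1/199448 ≈ -5.0138e-6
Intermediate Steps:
1/((-343275 + 143151) + (-297 + 323)²) = 1/(-200124 + 26²) = 1/(-200124 + 676) = 1/(-199448) = -1/199448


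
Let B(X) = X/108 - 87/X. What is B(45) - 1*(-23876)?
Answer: 1432469/60 ≈ 23874.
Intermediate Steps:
B(X) = -87/X + X/108 (B(X) = X*(1/108) - 87/X = X/108 - 87/X = -87/X + X/108)
B(45) - 1*(-23876) = (-87/45 + (1/108)*45) - 1*(-23876) = (-87*1/45 + 5/12) + 23876 = (-29/15 + 5/12) + 23876 = -91/60 + 23876 = 1432469/60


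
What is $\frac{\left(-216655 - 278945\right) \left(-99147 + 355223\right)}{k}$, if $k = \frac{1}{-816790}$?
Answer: $103659852629424000$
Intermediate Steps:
$k = - \frac{1}{816790} \approx -1.2243 \cdot 10^{-6}$
$\frac{\left(-216655 - 278945\right) \left(-99147 + 355223\right)}{k} = \frac{\left(-216655 - 278945\right) \left(-99147 + 355223\right)}{- \frac{1}{816790}} = \left(-495600\right) 256076 \left(-816790\right) = \left(-126911265600\right) \left(-816790\right) = 103659852629424000$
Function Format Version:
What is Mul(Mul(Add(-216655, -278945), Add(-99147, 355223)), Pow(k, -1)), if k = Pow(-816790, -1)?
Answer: 103659852629424000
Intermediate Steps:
k = Rational(-1, 816790) ≈ -1.2243e-6
Mul(Mul(Add(-216655, -278945), Add(-99147, 355223)), Pow(k, -1)) = Mul(Mul(Add(-216655, -278945), Add(-99147, 355223)), Pow(Rational(-1, 816790), -1)) = Mul(Mul(-495600, 256076), -816790) = Mul(-126911265600, -816790) = 103659852629424000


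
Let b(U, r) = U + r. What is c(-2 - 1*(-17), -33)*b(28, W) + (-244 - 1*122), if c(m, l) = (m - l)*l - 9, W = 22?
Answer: -80016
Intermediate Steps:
c(m, l) = -9 + l*(m - l) (c(m, l) = l*(m - l) - 9 = -9 + l*(m - l))
c(-2 - 1*(-17), -33)*b(28, W) + (-244 - 1*122) = (-9 - 1*(-33)² - 33*(-2 - 1*(-17)))*(28 + 22) + (-244 - 1*122) = (-9 - 1*1089 - 33*(-2 + 17))*50 + (-244 - 122) = (-9 - 1089 - 33*15)*50 - 366 = (-9 - 1089 - 495)*50 - 366 = -1593*50 - 366 = -79650 - 366 = -80016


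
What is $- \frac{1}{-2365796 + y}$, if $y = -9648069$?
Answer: $\frac{1}{12013865} \approx 8.3237 \cdot 10^{-8}$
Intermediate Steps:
$- \frac{1}{-2365796 + y} = - \frac{1}{-2365796 - 9648069} = - \frac{1}{-12013865} = \left(-1\right) \left(- \frac{1}{12013865}\right) = \frac{1}{12013865}$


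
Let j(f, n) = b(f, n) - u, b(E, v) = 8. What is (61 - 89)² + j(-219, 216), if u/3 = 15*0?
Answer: 792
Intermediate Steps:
u = 0 (u = 3*(15*0) = 3*0 = 0)
j(f, n) = 8 (j(f, n) = 8 - 1*0 = 8 + 0 = 8)
(61 - 89)² + j(-219, 216) = (61 - 89)² + 8 = (-28)² + 8 = 784 + 8 = 792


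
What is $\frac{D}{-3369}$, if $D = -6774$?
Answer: $\frac{2258}{1123} \approx 2.0107$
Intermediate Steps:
$\frac{D}{-3369} = - \frac{6774}{-3369} = \left(-6774\right) \left(- \frac{1}{3369}\right) = \frac{2258}{1123}$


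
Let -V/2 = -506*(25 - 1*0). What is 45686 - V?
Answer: 20386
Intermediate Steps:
V = 25300 (V = -(-1012)*(25 - 1*0) = -(-1012)*(25 + 0) = -(-1012)*25 = -2*(-12650) = 25300)
45686 - V = 45686 - 1*25300 = 45686 - 25300 = 20386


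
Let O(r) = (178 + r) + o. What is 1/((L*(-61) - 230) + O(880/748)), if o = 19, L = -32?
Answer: 17/32643 ≈ 0.00052079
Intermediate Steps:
O(r) = 197 + r (O(r) = (178 + r) + 19 = 197 + r)
1/((L*(-61) - 230) + O(880/748)) = 1/((-32*(-61) - 230) + (197 + 880/748)) = 1/((1952 - 230) + (197 + 880*(1/748))) = 1/(1722 + (197 + 20/17)) = 1/(1722 + 3369/17) = 1/(32643/17) = 17/32643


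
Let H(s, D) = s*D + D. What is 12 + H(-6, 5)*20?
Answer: -488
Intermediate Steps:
H(s, D) = D + D*s (H(s, D) = D*s + D = D + D*s)
12 + H(-6, 5)*20 = 12 + (5*(1 - 6))*20 = 12 + (5*(-5))*20 = 12 - 25*20 = 12 - 500 = -488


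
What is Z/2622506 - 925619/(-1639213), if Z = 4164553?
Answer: 9254030798003/4298845927778 ≈ 2.1527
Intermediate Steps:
Z/2622506 - 925619/(-1639213) = 4164553/2622506 - 925619/(-1639213) = 4164553*(1/2622506) - 925619*(-1/1639213) = 4164553/2622506 + 925619/1639213 = 9254030798003/4298845927778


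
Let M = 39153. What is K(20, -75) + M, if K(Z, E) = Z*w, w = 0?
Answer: 39153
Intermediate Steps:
K(Z, E) = 0 (K(Z, E) = Z*0 = 0)
K(20, -75) + M = 0 + 39153 = 39153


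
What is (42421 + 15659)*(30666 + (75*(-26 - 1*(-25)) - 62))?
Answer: 1773124320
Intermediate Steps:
(42421 + 15659)*(30666 + (75*(-26 - 1*(-25)) - 62)) = 58080*(30666 + (75*(-26 + 25) - 62)) = 58080*(30666 + (75*(-1) - 62)) = 58080*(30666 + (-75 - 62)) = 58080*(30666 - 137) = 58080*30529 = 1773124320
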